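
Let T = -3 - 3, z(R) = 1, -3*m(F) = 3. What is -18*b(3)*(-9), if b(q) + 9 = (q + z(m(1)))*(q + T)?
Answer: -3402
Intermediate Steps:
m(F) = -1 (m(F) = -1/3*3 = -1)
T = -6
b(q) = -9 + (1 + q)*(-6 + q) (b(q) = -9 + (q + 1)*(q - 6) = -9 + (1 + q)*(-6 + q))
-18*b(3)*(-9) = -18*(-15 + 3**2 - 5*3)*(-9) = -18*(-15 + 9 - 15)*(-9) = -18*(-21)*(-9) = 378*(-9) = -3402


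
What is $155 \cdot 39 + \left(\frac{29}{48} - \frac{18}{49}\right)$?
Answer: $\frac{14218397}{2352} \approx 6045.2$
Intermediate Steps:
$155 \cdot 39 + \left(\frac{29}{48} - \frac{18}{49}\right) = 6045 + \left(29 \cdot \frac{1}{48} - \frac{18}{49}\right) = 6045 + \left(\frac{29}{48} - \frac{18}{49}\right) = 6045 + \frac{557}{2352} = \frac{14218397}{2352}$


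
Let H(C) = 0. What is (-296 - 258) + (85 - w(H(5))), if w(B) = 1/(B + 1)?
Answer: -470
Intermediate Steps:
w(B) = 1/(1 + B)
(-296 - 258) + (85 - w(H(5))) = (-296 - 258) + (85 - 1/(1 + 0)) = -554 + (85 - 1/1) = -554 + (85 - 1*1) = -554 + (85 - 1) = -554 + 84 = -470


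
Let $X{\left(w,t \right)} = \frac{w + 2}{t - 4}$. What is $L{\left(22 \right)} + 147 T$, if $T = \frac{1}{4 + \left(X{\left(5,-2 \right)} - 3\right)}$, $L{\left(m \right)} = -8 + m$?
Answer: $-868$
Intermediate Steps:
$X{\left(w,t \right)} = \frac{2 + w}{-4 + t}$
$T = -6$ ($T = \frac{1}{4 - \left(3 - \frac{2 + 5}{-4 - 2}\right)} = \frac{1}{4 - \left(3 - \frac{1}{-6} \cdot 7\right)} = \frac{1}{4 - \frac{25}{6}} = \frac{1}{- \frac{1}{6}} = -6$)
$L{\left(22 \right)} + 147 T = \left(-8 + 22\right) + 147 \left(-6\right) = 14 - 882 = -868$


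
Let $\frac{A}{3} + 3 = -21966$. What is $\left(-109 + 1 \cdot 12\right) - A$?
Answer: $65810$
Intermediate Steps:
$A = -65907$ ($A = -9 + 3 \left(-21966\right) = -9 - 65898 = -65907$)
$\left(-109 + 1 \cdot 12\right) - A = \left(-109 + 1 \cdot 12\right) - -65907 = \left(-109 + 12\right) + 65907 = -97 + 65907 = 65810$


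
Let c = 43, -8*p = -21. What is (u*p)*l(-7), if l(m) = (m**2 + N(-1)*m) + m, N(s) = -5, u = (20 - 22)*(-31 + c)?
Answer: -4851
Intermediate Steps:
p = 21/8 (p = -1/8*(-21) = 21/8 ≈ 2.6250)
u = -24 (u = (20 - 22)*(-31 + 43) = -2*12 = -24)
l(m) = m**2 - 4*m (l(m) = (m**2 - 5*m) + m = m**2 - 4*m)
(u*p)*l(-7) = (-24*21/8)*(-7*(-4 - 7)) = -(-441)*(-11) = -63*77 = -4851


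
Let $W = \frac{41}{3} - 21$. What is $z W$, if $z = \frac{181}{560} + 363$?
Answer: $- \frac{2238071}{840} \approx -2664.4$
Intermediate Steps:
$z = \frac{203461}{560}$ ($z = 181 \cdot \frac{1}{560} + 363 = \frac{181}{560} + 363 = \frac{203461}{560} \approx 363.32$)
$W = - \frac{22}{3}$ ($W = 41 \cdot \frac{1}{3} - 21 = \frac{41}{3} - 21 = - \frac{22}{3} \approx -7.3333$)
$z W = \frac{203461}{560} \left(- \frac{22}{3}\right) = - \frac{2238071}{840}$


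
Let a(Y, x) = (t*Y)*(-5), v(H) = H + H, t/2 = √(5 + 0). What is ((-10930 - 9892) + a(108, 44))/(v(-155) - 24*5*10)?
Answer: 10411/755 + 108*√5/151 ≈ 15.389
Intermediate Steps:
t = 2*√5 (t = 2*√(5 + 0) = 2*√5 ≈ 4.4721)
v(H) = 2*H
a(Y, x) = -10*Y*√5 (a(Y, x) = ((2*√5)*Y)*(-5) = (2*Y*√5)*(-5) = -10*Y*√5)
((-10930 - 9892) + a(108, 44))/(v(-155) - 24*5*10) = ((-10930 - 9892) - 10*108*√5)/(2*(-155) - 24*5*10) = (-20822 - 1080*√5)/(-310 - 120*10) = (-20822 - 1080*√5)/(-310 - 1200) = (-20822 - 1080*√5)/(-1510) = (-20822 - 1080*√5)*(-1/1510) = 10411/755 + 108*√5/151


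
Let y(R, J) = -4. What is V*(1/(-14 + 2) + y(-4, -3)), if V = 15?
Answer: -245/4 ≈ -61.250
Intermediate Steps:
V*(1/(-14 + 2) + y(-4, -3)) = 15*(1/(-14 + 2) - 4) = 15*(1/(-12) - 4) = 15*(-1/12 - 4) = 15*(-49/12) = -245/4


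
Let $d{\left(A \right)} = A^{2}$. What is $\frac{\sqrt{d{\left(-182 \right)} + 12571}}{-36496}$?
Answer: $- \frac{\sqrt{45695}}{36496} \approx -0.0058572$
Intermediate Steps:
$\frac{\sqrt{d{\left(-182 \right)} + 12571}}{-36496} = \frac{\sqrt{\left(-182\right)^{2} + 12571}}{-36496} = \sqrt{33124 + 12571} \left(- \frac{1}{36496}\right) = \sqrt{45695} \left(- \frac{1}{36496}\right) = - \frac{\sqrt{45695}}{36496}$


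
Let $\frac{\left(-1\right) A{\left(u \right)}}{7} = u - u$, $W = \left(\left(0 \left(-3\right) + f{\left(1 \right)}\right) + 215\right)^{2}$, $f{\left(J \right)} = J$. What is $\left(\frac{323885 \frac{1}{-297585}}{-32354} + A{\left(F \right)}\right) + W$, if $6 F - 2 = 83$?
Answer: $\frac{89841401032585}{1925613018} \approx 46656.0$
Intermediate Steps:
$F = \frac{85}{6}$ ($F = \frac{1}{3} + \frac{1}{6} \cdot 83 = \frac{1}{3} + \frac{83}{6} = \frac{85}{6} \approx 14.167$)
$W = 46656$ ($W = \left(\left(0 \left(-3\right) + 1\right) + 215\right)^{2} = \left(\left(0 + 1\right) + 215\right)^{2} = \left(1 + 215\right)^{2} = 216^{2} = 46656$)
$A{\left(u \right)} = 0$ ($A{\left(u \right)} = - 7 \left(u - u\right) = \left(-7\right) 0 = 0$)
$\left(\frac{323885 \frac{1}{-297585}}{-32354} + A{\left(F \right)}\right) + W = \left(\frac{323885 \frac{1}{-297585}}{-32354} + 0\right) + 46656 = \left(323885 \left(- \frac{1}{297585}\right) \left(- \frac{1}{32354}\right) + 0\right) + 46656 = \left(\left(- \frac{64777}{59517}\right) \left(- \frac{1}{32354}\right) + 0\right) + 46656 = \left(\frac{64777}{1925613018} + 0\right) + 46656 = \frac{64777}{1925613018} + 46656 = \frac{89841401032585}{1925613018}$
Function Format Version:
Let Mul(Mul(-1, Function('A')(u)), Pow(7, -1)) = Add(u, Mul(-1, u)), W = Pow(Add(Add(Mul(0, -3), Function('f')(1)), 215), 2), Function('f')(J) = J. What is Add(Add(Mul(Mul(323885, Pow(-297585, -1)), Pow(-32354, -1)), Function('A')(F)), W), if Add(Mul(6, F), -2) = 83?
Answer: Rational(89841401032585, 1925613018) ≈ 46656.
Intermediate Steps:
F = Rational(85, 6) (F = Add(Rational(1, 3), Mul(Rational(1, 6), 83)) = Add(Rational(1, 3), Rational(83, 6)) = Rational(85, 6) ≈ 14.167)
W = 46656 (W = Pow(Add(Add(Mul(0, -3), 1), 215), 2) = Pow(Add(Add(0, 1), 215), 2) = Pow(Add(1, 215), 2) = Pow(216, 2) = 46656)
Function('A')(u) = 0 (Function('A')(u) = Mul(-7, Add(u, Mul(-1, u))) = Mul(-7, 0) = 0)
Add(Add(Mul(Mul(323885, Pow(-297585, -1)), Pow(-32354, -1)), Function('A')(F)), W) = Add(Add(Mul(Mul(323885, Pow(-297585, -1)), Pow(-32354, -1)), 0), 46656) = Add(Add(Mul(Mul(323885, Rational(-1, 297585)), Rational(-1, 32354)), 0), 46656) = Add(Add(Mul(Rational(-64777, 59517), Rational(-1, 32354)), 0), 46656) = Add(Add(Rational(64777, 1925613018), 0), 46656) = Add(Rational(64777, 1925613018), 46656) = Rational(89841401032585, 1925613018)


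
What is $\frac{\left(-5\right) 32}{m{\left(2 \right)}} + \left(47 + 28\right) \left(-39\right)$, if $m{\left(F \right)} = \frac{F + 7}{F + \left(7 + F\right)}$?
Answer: $- \frac{28085}{9} \approx -3120.6$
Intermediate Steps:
$m{\left(F \right)} = \frac{7 + F}{7 + 2 F}$
$\frac{\left(-5\right) 32}{m{\left(2 \right)}} + \left(47 + 28\right) \left(-39\right) = \frac{\left(-5\right) 32}{\frac{1}{7 + 2 \cdot 2} \left(7 + 2\right)} + \left(47 + 28\right) \left(-39\right) = - \frac{160}{\frac{1}{7 + 4} \cdot 9} + 75 \left(-39\right) = - \frac{160}{\frac{1}{11} \cdot 9} - 2925 = - \frac{160}{\frac{9}{11}} - 2925 = \left(-160\right) \frac{11}{9} - 2925 = - \frac{1760}{9} - 2925 = - \frac{28085}{9}$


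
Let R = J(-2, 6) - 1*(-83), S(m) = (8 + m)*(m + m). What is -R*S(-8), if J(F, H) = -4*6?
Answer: 0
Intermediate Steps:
J(F, H) = -24
S(m) = 2*m*(8 + m) (S(m) = (8 + m)*(2*m) = 2*m*(8 + m))
R = 59 (R = -24 - 1*(-83) = -24 + 83 = 59)
-R*S(-8) = -59*2*(-8)*(8 - 8) = -59*2*(-8)*0 = -59*0 = -1*0 = 0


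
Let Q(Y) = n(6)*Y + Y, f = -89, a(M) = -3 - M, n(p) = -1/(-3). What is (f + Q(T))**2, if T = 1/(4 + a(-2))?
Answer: 635209/81 ≈ 7842.1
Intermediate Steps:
n(p) = 1/3 (n(p) = -1*(-1/3) = 1/3)
T = 1/3 (T = 1/(4 + (-3 - 1*(-2))) = 1/(4 + (-3 + 2)) = 1/(4 - 1) = 1/3 ≈ 0.33333)
Q(Y) = 4*Y/3 (Q(Y) = Y/3 + Y = 4*Y/3)
(f + Q(T))**2 = (-89 + (4/3)*(1/3))**2 = (-89 + 4/9)**2 = (-797/9)**2 = 635209/81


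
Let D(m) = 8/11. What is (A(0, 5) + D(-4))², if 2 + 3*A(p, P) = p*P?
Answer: 4/1089 ≈ 0.0036731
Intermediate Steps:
A(p, P) = -⅔ + P*p/3 (A(p, P) = -⅔ + (p*P)/3 = -⅔ + (P*p)/3 = -⅔ + P*p/3)
D(m) = 8/11 (D(m) = 8*(1/11) = 8/11)
(A(0, 5) + D(-4))² = ((-⅔ + (⅓)*5*0) + 8/11)² = ((-⅔ + 0) + 8/11)² = (-⅔ + 8/11)² = (2/33)² = 4/1089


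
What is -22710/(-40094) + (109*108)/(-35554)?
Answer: 83861193/356375519 ≈ 0.23532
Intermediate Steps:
-22710/(-40094) + (109*108)/(-35554) = -22710*(-1/40094) + 11772*(-1/35554) = 11355/20047 - 5886/17777 = 83861193/356375519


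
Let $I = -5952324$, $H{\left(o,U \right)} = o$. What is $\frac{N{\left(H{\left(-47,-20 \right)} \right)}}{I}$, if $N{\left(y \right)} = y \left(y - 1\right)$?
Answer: $- \frac{188}{496027} \approx -0.00037901$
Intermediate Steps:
$N{\left(y \right)} = y \left(-1 + y\right)$
$\frac{N{\left(H{\left(-47,-20 \right)} \right)}}{I} = \frac{\left(-47\right) \left(-1 - 47\right)}{-5952324} = \left(-47\right) \left(-48\right) \left(- \frac{1}{5952324}\right) = 2256 \left(- \frac{1}{5952324}\right) = - \frac{188}{496027}$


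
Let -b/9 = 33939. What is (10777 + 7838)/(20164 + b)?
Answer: -18615/285287 ≈ -0.065250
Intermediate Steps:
b = -305451 (b = -9*33939 = -305451)
(10777 + 7838)/(20164 + b) = (10777 + 7838)/(20164 - 305451) = 18615/(-285287) = 18615*(-1/285287) = -18615/285287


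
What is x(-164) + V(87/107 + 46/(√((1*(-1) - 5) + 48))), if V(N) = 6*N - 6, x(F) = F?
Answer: -17668/107 + 46*√42/7 ≈ -122.53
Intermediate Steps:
V(N) = -6 + 6*N
x(-164) + V(87/107 + 46/(√((1*(-1) - 5) + 48))) = -164 + (-6 + 6*(87/107 + 46/(√((1*(-1) - 5) + 48)))) = -164 + (-6 + 6*(87*(1/107) + 46/(√((-1 - 5) + 48)))) = -164 + (-6 + 6*(87/107 + 46/(√(-6 + 48)))) = -164 + (-6 + 6*(87/107 + 46/(√42))) = -164 + (-6 + 6*(87/107 + 46*(√42/42))) = -164 + (-6 + 6*(87/107 + 23*√42/21)) = -164 + (-6 + (522/107 + 46*√42/7)) = -164 + (-120/107 + 46*√42/7) = -17668/107 + 46*√42/7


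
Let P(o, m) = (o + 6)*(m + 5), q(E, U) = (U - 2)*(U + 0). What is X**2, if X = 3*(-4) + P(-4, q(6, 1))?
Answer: 16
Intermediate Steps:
q(E, U) = U*(-2 + U) (q(E, U) = (-2 + U)*U = U*(-2 + U))
P(o, m) = (5 + m)*(6 + o) (P(o, m) = (6 + o)*(5 + m) = (5 + m)*(6 + o))
X = -4 (X = 3*(-4) + (30 + 5*(-4) + 6*(1*(-2 + 1)) + (1*(-2 + 1))*(-4)) = -12 + (30 - 20 + 6*(1*(-1)) + (1*(-1))*(-4)) = -12 + (30 - 20 + 6*(-1) - 1*(-4)) = -12 + (30 - 20 - 6 + 4) = -12 + 8 = -4)
X**2 = (-4)**2 = 16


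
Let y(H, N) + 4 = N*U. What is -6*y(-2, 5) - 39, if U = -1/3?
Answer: -5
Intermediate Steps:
U = -⅓ (U = -1*⅓ = -⅓ ≈ -0.33333)
y(H, N) = -4 - N/3 (y(H, N) = -4 + N*(-⅓) = -4 - N/3)
-6*y(-2, 5) - 39 = -6*(-4 - ⅓*5) - 39 = -6*(-4 - 5/3) - 39 = -6*(-17/3) - 39 = 34 - 39 = -5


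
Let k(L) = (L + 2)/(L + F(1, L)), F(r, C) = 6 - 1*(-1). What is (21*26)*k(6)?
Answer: 336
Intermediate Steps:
F(r, C) = 7 (F(r, C) = 6 + 1 = 7)
k(L) = (2 + L)/(7 + L) (k(L) = (L + 2)/(L + 7) = (2 + L)/(7 + L))
(21*26)*k(6) = (21*26)*((2 + 6)/(7 + 6)) = 546*(8/13) = 336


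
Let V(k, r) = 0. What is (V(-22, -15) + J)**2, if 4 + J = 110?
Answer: 11236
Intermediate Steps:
J = 106 (J = -4 + 110 = 106)
(V(-22, -15) + J)**2 = (0 + 106)**2 = 106**2 = 11236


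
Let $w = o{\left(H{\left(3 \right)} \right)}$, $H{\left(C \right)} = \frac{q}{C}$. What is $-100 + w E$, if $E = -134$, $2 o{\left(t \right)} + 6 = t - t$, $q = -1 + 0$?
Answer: $302$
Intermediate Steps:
$q = -1$
$H{\left(C \right)} = - \frac{1}{C}$
$o{\left(t \right)} = -3$ ($o{\left(t \right)} = -3 + \frac{t - t}{2} = -3 + \frac{1}{2} \cdot 0 = -3 + 0 = -3$)
$w = -3$
$-100 + w E = -100 - -402 = -100 + 402 = 302$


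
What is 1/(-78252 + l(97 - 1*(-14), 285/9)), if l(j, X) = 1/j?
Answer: -111/8685971 ≈ -1.2779e-5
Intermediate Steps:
1/(-78252 + l(97 - 1*(-14), 285/9)) = 1/(-78252 + 1/(97 - 1*(-14))) = 1/(-78252 + 1/(97 + 14)) = 1/(-78252 + 1/111) = 1/(-8685971/111) = -111/8685971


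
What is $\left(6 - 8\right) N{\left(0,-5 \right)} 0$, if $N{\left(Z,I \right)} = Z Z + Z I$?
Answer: $0$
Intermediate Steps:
$N{\left(Z,I \right)} = Z^{2} + I Z$
$\left(6 - 8\right) N{\left(0,-5 \right)} 0 = \left(6 - 8\right) 0 \left(-5 + 0\right) 0 = - 2 \cdot 0 \left(-5\right) 0 = \left(-2\right) 0 \cdot 0 = 0 \cdot 0 = 0$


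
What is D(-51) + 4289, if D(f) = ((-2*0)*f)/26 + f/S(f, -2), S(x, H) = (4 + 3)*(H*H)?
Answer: 120041/28 ≈ 4287.2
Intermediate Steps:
S(x, H) = 7*H²
D(f) = f/28 (D(f) = ((-2*0)*f)/26 + f/((7*(-2)²)) = (0*f)*(1/26) + f/((7*4)) = 0*(1/26) + f/28 = 0 + f*(1/28) = 0 + f/28 = f/28)
D(-51) + 4289 = (1/28)*(-51) + 4289 = -51/28 + 4289 = 120041/28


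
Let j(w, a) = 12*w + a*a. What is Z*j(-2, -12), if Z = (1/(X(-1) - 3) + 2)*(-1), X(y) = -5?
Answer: -225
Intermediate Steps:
j(w, a) = a**2 + 12*w (j(w, a) = 12*w + a**2 = a**2 + 12*w)
Z = -15/8 (Z = (1/(-5 - 3) + 2)*(-1) = (1/(-8) + 2)*(-1) = (-1/8 + 2)*(-1) = (15/8)*(-1) = -15/8 ≈ -1.8750)
Z*j(-2, -12) = -15*((-12)**2 + 12*(-2))/8 = -15*(144 - 24)/8 = -15/8*120 = -225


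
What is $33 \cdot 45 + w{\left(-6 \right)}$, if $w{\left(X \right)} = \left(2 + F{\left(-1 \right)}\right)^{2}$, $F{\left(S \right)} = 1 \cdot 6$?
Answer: $1549$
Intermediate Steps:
$F{\left(S \right)} = 6$
$w{\left(X \right)} = 64$ ($w{\left(X \right)} = \left(2 + 6\right)^{2} = 8^{2} = 64$)
$33 \cdot 45 + w{\left(-6 \right)} = 33 \cdot 45 + 64 = 1485 + 64 = 1549$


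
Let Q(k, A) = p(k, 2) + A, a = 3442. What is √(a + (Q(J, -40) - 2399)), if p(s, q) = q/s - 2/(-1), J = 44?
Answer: √486442/22 ≈ 31.702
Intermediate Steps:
p(s, q) = 2 + q/s (p(s, q) = q/s - 2*(-1) = q/s + 2 = 2 + q/s)
Q(k, A) = 2 + A + 2/k (Q(k, A) = (2 + 2/k) + A = 2 + A + 2/k)
√(a + (Q(J, -40) - 2399)) = √(3442 + ((2 - 40 + 2/44) - 2399)) = √(3442 + ((2 - 40 + 2*(1/44)) - 2399)) = √(3442 + ((2 - 40 + 1/22) - 2399)) = √(3442 + (-835/22 - 2399)) = √(3442 - 53613/22) = √(22111/22) = √486442/22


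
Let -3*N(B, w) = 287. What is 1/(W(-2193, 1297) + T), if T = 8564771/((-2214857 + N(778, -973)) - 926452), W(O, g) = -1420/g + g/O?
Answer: -26805489788694/118283939504039 ≈ -0.22662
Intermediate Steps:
N(B, w) = -287/3 (N(B, w) = -⅓*287 = -287/3)
T = -25694313/9424214 (T = 8564771/((-2214857 - 287/3) - 926452) = 8564771/(-6644858/3 - 926452) = 8564771/(-9424214/3) = 8564771*(-3/9424214) = -25694313/9424214 ≈ -2.7264)
1/(W(-2193, 1297) + T) = 1/((-1420/1297 + 1297/(-2193)) - 25694313/9424214) = 1/((-1420*1/1297 + 1297*(-1/2193)) - 25694313/9424214) = 1/((-1420/1297 - 1297/2193) - 25694313/9424214) = 1/(-4796269/2844321 - 25694313/9424214) = 1/(-118283939504039/26805489788694) = -26805489788694/118283939504039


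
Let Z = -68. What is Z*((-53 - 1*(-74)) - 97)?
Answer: 5168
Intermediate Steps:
Z*((-53 - 1*(-74)) - 97) = -68*((-53 - 1*(-74)) - 97) = -68*((-53 + 74) - 97) = -68*(21 - 97) = -68*(-76) = 5168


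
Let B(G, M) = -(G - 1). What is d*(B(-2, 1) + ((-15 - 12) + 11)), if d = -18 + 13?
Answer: 65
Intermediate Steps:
d = -5
B(G, M) = 1 - G (B(G, M) = -(-1 + G) = 1 - G)
d*(B(-2, 1) + ((-15 - 12) + 11)) = -5*((1 - 1*(-2)) + ((-15 - 12) + 11)) = -5*((1 + 2) + (-27 + 11)) = -5*(3 - 16) = -5*(-13) = 65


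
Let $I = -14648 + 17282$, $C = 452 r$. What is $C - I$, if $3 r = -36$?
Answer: $-8058$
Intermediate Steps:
$r = -12$ ($r = \frac{1}{3} \left(-36\right) = -12$)
$C = -5424$ ($C = 452 \left(-12\right) = -5424$)
$I = 2634$
$C - I = -5424 - 2634 = -8058$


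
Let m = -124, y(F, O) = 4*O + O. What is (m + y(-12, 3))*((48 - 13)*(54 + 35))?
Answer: -339535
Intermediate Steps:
y(F, O) = 5*O
(m + y(-12, 3))*((48 - 13)*(54 + 35)) = (-124 + 5*3)*((48 - 13)*(54 + 35)) = (-124 + 15)*(35*89) = -109*3115 = -339535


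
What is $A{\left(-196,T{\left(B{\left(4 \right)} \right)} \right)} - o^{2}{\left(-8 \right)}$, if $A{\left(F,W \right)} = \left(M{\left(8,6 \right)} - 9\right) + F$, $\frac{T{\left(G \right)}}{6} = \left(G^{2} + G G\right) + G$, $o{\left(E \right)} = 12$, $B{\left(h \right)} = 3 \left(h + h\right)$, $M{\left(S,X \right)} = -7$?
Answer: $-356$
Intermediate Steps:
$B{\left(h \right)} = 6 h$ ($B{\left(h \right)} = 3 \cdot 2 h = 6 h$)
$T{\left(G \right)} = 6 G + 12 G^{2}$ ($T{\left(G \right)} = 6 \left(\left(G^{2} + G G\right) + G\right) = 6 \left(\left(G^{2} + G^{2}\right) + G\right) = 6 \left(2 G^{2} + G\right) = 6 \left(G + 2 G^{2}\right) = 6 G + 12 G^{2}$)
$A{\left(F,W \right)} = -16 + F$ ($A{\left(F,W \right)} = \left(-7 - 9\right) + F = -16 + F$)
$A{\left(-196,T{\left(B{\left(4 \right)} \right)} \right)} - o^{2}{\left(-8 \right)} = \left(-16 - 196\right) - 12^{2} = -212 - 144 = -356$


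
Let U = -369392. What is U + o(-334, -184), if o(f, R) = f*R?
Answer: -307936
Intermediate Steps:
o(f, R) = R*f
U + o(-334, -184) = -369392 - 184*(-334) = -369392 + 61456 = -307936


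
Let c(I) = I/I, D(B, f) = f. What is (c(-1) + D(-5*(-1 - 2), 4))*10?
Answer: 50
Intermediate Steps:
c(I) = 1
(c(-1) + D(-5*(-1 - 2), 4))*10 = (1 + 4)*10 = 5*10 = 50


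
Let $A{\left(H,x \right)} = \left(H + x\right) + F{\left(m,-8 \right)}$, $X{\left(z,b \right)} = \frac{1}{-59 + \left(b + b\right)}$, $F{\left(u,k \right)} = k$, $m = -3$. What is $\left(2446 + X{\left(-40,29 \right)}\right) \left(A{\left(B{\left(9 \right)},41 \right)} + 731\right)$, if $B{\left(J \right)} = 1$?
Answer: $1870425$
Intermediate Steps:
$X{\left(z,b \right)} = \frac{1}{-59 + 2 b}$
$A{\left(H,x \right)} = -8 + H + x$ ($A{\left(H,x \right)} = \left(H + x\right) - 8 = -8 + H + x$)
$\left(2446 + X{\left(-40,29 \right)}\right) \left(A{\left(B{\left(9 \right)},41 \right)} + 731\right) = \left(2446 + \frac{1}{-59 + 2 \cdot 29}\right) \left(\left(-8 + 1 + 41\right) + 731\right) = \left(2446 + \frac{1}{-59 + 58}\right) \left(34 + 731\right) = \left(2446 + \frac{1}{-1}\right) 765 = \left(2446 - 1\right) 765 = 2445 \cdot 765 = 1870425$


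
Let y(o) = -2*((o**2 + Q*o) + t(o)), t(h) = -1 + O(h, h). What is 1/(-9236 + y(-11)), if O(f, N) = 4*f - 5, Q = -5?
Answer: -1/9488 ≈ -0.00010540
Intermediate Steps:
O(f, N) = -5 + 4*f
t(h) = -6 + 4*h (t(h) = -1 + (-5 + 4*h) = -6 + 4*h)
y(o) = 12 - 2*o**2 + 2*o (y(o) = -2*((o**2 - 5*o) + (-6 + 4*o)) = -2*(-6 + o**2 - o) = 12 - 2*o**2 + 2*o)
1/(-9236 + y(-11)) = 1/(-9236 + (12 - 2*(-11)**2 + 2*(-11))) = 1/(-9236 + (12 - 2*121 - 22)) = 1/(-9236 + (12 - 242 - 22)) = 1/(-9236 - 252) = 1/(-9488) = -1/9488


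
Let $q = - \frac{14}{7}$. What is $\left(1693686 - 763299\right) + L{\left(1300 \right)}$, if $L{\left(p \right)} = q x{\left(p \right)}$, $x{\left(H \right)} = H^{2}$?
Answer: $-2449613$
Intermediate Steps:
$q = -2$ ($q = \left(-14\right) \frac{1}{7} = -2$)
$L{\left(p \right)} = - 2 p^{2}$
$\left(1693686 - 763299\right) + L{\left(1300 \right)} = \left(1693686 - 763299\right) - 2 \cdot 1300^{2} = \left(1693686 + \left(-800088 + 36789\right)\right) - 3380000 = \left(1693686 - 763299\right) - 3380000 = 930387 - 3380000 = -2449613$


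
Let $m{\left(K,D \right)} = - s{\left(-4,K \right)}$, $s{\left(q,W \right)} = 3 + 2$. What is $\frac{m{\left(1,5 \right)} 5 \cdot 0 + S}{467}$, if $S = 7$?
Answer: $\frac{7}{467} \approx 0.014989$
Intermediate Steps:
$s{\left(q,W \right)} = 5$
$m{\left(K,D \right)} = -5$ ($m{\left(K,D \right)} = \left(-1\right) 5 = -5$)
$\frac{m{\left(1,5 \right)} 5 \cdot 0 + S}{467} = \frac{- 5 \cdot 5 \cdot 0 + 7}{467} = \left(\left(-5\right) 0 + 7\right) \frac{1}{467} = \left(0 + 7\right) \frac{1}{467} = 7 \cdot \frac{1}{467} = \frac{7}{467}$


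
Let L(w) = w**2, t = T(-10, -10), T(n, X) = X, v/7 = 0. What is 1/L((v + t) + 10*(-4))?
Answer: 1/2500 ≈ 0.00040000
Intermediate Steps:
v = 0 (v = 7*0 = 0)
t = -10
1/L((v + t) + 10*(-4)) = 1/(((0 - 10) + 10*(-4))**2) = 1/((-10 - 40)**2) = 1/((-50)**2) = 1/2500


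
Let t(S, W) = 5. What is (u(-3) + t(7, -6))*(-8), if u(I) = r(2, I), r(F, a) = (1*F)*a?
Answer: 8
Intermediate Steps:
r(F, a) = F*a
u(I) = 2*I
(u(-3) + t(7, -6))*(-8) = (2*(-3) + 5)*(-8) = (-6 + 5)*(-8) = -1*(-8) = 8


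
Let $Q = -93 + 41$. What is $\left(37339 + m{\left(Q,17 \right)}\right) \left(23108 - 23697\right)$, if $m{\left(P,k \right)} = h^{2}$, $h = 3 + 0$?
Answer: $-21997972$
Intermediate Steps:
$Q = -52$
$h = 3$
$m{\left(P,k \right)} = 9$ ($m{\left(P,k \right)} = 3^{2} = 9$)
$\left(37339 + m{\left(Q,17 \right)}\right) \left(23108 - 23697\right) = \left(37339 + 9\right) \left(23108 - 23697\right) = 37348 \left(-589\right) = -21997972$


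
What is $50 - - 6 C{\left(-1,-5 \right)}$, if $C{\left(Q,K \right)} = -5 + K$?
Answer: $-10$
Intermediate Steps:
$50 - - 6 C{\left(-1,-5 \right)} = 50 - - 6 \left(-5 - 5\right) = 50 - \left(-6\right) \left(-10\right) = 50 - 60 = -10$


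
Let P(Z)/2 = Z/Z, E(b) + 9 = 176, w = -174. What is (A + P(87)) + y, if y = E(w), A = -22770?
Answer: -22601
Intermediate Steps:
E(b) = 167 (E(b) = -9 + 176 = 167)
y = 167
P(Z) = 2 (P(Z) = 2*(Z/Z) = 2*1 = 2)
(A + P(87)) + y = (-22770 + 2) + 167 = -22768 + 167 = -22601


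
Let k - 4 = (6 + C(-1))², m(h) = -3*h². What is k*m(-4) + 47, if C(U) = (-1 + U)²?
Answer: -4945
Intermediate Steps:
k = 104 (k = 4 + (6 + (-1 - 1)²)² = 4 + (6 + (-2)²)² = 4 + (6 + 4)² = 4 + 10² = 4 + 100 = 104)
k*m(-4) + 47 = 104*(-3*(-4)²) + 47 = 104*(-3*16) + 47 = 104*(-48) + 47 = -4992 + 47 = -4945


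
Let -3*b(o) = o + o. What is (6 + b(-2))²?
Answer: 484/9 ≈ 53.778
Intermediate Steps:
b(o) = -2*o/3 (b(o) = -(o + o)/3 = -2*o/3)
(6 + b(-2))² = (6 - ⅔*(-2))² = (6 + 4/3)² = (22/3)² = 484/9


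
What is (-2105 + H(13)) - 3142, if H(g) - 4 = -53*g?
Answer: -5932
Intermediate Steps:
H(g) = 4 - 53*g
(-2105 + H(13)) - 3142 = (-2105 + (4 - 53*13)) - 3142 = (-2105 + (4 - 689)) - 3142 = (-2105 - 685) - 3142 = -2790 - 3142 = -5932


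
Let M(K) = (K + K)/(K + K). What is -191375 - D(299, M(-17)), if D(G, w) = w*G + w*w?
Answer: -191675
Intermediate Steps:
M(K) = 1 (M(K) = (2*K)/((2*K)) = (2*K)*(1/(2*K)) = 1)
D(G, w) = w² + G*w (D(G, w) = G*w + w² = w² + G*w)
-191375 - D(299, M(-17)) = -191375 - (299 + 1) = -191375 - 300 = -191675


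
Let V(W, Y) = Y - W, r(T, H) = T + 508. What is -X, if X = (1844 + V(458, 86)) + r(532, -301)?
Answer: -2512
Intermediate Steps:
r(T, H) = 508 + T
X = 2512 (X = (1844 + (86 - 1*458)) + (508 + 532) = (1844 + (86 - 458)) + 1040 = (1844 - 372) + 1040 = 1472 + 1040 = 2512)
-X = -1*2512 = -2512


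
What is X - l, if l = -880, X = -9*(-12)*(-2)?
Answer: 664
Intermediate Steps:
X = -216 (X = 108*(-2) = -216)
X - l = -216 - 1*(-880) = -216 + 880 = 664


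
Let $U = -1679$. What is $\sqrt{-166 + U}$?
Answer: $3 i \sqrt{205} \approx 42.953 i$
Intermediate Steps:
$\sqrt{-166 + U} = \sqrt{-166 - 1679} = \sqrt{-1845} = 3 i \sqrt{205}$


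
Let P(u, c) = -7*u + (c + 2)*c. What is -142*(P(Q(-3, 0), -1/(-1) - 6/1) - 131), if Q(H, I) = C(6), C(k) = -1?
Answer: 15478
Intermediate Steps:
Q(H, I) = -1
P(u, c) = -7*u + c*(2 + c) (P(u, c) = -7*u + (2 + c)*c = -7*u + c*(2 + c))
-142*(P(Q(-3, 0), -1/(-1) - 6/1) - 131) = -142*(((-1/(-1) - 6/1)**2 - 7*(-1) + 2*(-1/(-1) - 6/1)) - 131) = -142*(((-1*(-1) - 6*1)**2 + 7 + 2*(-1*(-1) - 6*1)) - 131) = -142*(((1 - 6)**2 + 7 + 2*(1 - 6)) - 131) = -142*(((-5)**2 + 7 + 2*(-5)) - 131) = -142*((25 + 7 - 10) - 131) = -142*(22 - 131) = -142*(-109) = 15478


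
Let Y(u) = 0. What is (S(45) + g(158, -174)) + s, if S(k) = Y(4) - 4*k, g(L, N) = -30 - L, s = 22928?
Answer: 22560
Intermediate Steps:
S(k) = -4*k (S(k) = 0 - 4*k = -4*k)
(S(45) + g(158, -174)) + s = (-4*45 + (-30 - 1*158)) + 22928 = (-180 + (-30 - 158)) + 22928 = (-180 - 188) + 22928 = -368 + 22928 = 22560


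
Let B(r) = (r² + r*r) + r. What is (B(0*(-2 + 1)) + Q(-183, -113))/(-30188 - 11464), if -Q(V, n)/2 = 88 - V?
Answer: 271/20826 ≈ 0.013013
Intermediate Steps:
Q(V, n) = -176 + 2*V (Q(V, n) = -2*(88 - V) = -176 + 2*V)
B(r) = r + 2*r² (B(r) = (r² + r²) + r = 2*r² + r = r + 2*r²)
(B(0*(-2 + 1)) + Q(-183, -113))/(-30188 - 11464) = ((0*(-2 + 1))*(1 + 2*(0*(-2 + 1))) + (-176 + 2*(-183)))/(-30188 - 11464) = ((0*(-1))*(1 + 2*(0*(-1))) + (-176 - 366))/(-41652) = (0*(1 + 2*0) - 542)*(-1/41652) = (0*(1 + 0) - 542)*(-1/41652) = (0*1 - 542)*(-1/41652) = (0 - 542)*(-1/41652) = -542*(-1/41652) = 271/20826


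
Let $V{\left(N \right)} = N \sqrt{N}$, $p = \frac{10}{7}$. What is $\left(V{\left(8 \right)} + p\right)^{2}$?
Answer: $\frac{25188}{49} + \frac{320 \sqrt{2}}{7} \approx 578.69$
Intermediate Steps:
$p = \frac{10}{7}$ ($p = 10 \cdot \frac{1}{7} = \frac{10}{7} \approx 1.4286$)
$V{\left(N \right)} = N^{\frac{3}{2}}$
$\left(V{\left(8 \right)} + p\right)^{2} = \left(8^{\frac{3}{2}} + \frac{10}{7}\right)^{2} = \left(16 \sqrt{2} + \frac{10}{7}\right)^{2} = \left(\frac{10}{7} + 16 \sqrt{2}\right)^{2}$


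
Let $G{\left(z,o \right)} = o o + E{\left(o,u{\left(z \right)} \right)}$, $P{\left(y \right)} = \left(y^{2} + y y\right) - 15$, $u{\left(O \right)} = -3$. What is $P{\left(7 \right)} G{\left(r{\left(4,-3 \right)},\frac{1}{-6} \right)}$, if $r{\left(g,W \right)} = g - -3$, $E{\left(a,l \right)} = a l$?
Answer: $\frac{1577}{36} \approx 43.806$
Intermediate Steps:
$r{\left(g,W \right)} = 3 + g$ ($r{\left(g,W \right)} = g + 3 = 3 + g$)
$P{\left(y \right)} = -15 + 2 y^{2}$ ($P{\left(y \right)} = \left(y^{2} + y^{2}\right) - 15 = 2 y^{2} - 15 = -15 + 2 y^{2}$)
$G{\left(z,o \right)} = o^{2} - 3 o$ ($G{\left(z,o \right)} = o o + o \left(-3\right) = o^{2} - 3 o$)
$P{\left(7 \right)} G{\left(r{\left(4,-3 \right)},\frac{1}{-6} \right)} = \left(-15 + 2 \cdot 7^{2}\right) \frac{-3 + \frac{1}{-6}}{-6} = \left(-15 + 2 \cdot 49\right) \left(- \frac{-3 - \frac{1}{6}}{6}\right) = \left(-15 + 98\right) \left(\left(- \frac{1}{6}\right) \left(- \frac{19}{6}\right)\right) = 83 \cdot \frac{19}{36} = \frac{1577}{36}$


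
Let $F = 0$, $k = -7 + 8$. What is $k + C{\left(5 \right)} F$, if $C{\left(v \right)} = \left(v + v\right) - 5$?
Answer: $1$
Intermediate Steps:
$k = 1$
$C{\left(v \right)} = -5 + 2 v$ ($C{\left(v \right)} = 2 v - 5 = -5 + 2 v$)
$k + C{\left(5 \right)} F = 1 + \left(-5 + 2 \cdot 5\right) 0 = 1 + \left(-5 + 10\right) 0 = 1 + 5 \cdot 0 = 1 + 0 = 1$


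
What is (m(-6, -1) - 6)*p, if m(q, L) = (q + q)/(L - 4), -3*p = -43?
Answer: -258/5 ≈ -51.600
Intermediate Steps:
p = 43/3 (p = -⅓*(-43) = 43/3 ≈ 14.333)
m(q, L) = 2*q/(-4 + L) (m(q, L) = (2*q)/(-4 + L) = 2*q/(-4 + L))
(m(-6, -1) - 6)*p = (2*(-6)/(-4 - 1) - 6)*(43/3) = (2*(-6)/(-5) - 6)*(43/3) = (2*(-6)*(-⅕) - 6)*(43/3) = (12/5 - 6)*(43/3) = -18/5*43/3 = -258/5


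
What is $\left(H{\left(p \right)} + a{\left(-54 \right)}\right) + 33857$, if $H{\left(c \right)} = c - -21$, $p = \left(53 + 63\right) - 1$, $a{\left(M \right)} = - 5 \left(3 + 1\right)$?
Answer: $33973$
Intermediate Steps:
$a{\left(M \right)} = -20$ ($a{\left(M \right)} = \left(-5\right) 4 = -20$)
$p = 115$ ($p = 116 - 1 = 115$)
$H{\left(c \right)} = 21 + c$ ($H{\left(c \right)} = c + 21 = 21 + c$)
$\left(H{\left(p \right)} + a{\left(-54 \right)}\right) + 33857 = \left(\left(21 + 115\right) - 20\right) + 33857 = \left(136 - 20\right) + 33857 = 116 + 33857 = 33973$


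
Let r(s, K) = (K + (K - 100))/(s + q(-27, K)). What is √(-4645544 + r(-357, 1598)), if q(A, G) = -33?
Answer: 2*I*√4906864235/65 ≈ 2155.4*I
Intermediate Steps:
r(s, K) = (-100 + 2*K)/(-33 + s) (r(s, K) = (K + (K - 100))/(s - 33) = (K + (-100 + K))/(-33 + s) = (-100 + 2*K)/(-33 + s))
√(-4645544 + r(-357, 1598)) = √(-4645544 + 2*(-50 + 1598)/(-33 - 357)) = √(-4645544 + 2*1548/(-390)) = √(-4645544 + 2*(-1/390)*1548) = √(-4645544 - 516/65) = √(-301960876/65) = 2*I*√4906864235/65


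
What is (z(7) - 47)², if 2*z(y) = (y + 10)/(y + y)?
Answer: 1687401/784 ≈ 2152.3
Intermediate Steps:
z(y) = (10 + y)/(4*y) (z(y) = ((y + 10)/(y + y))/2 = ((10 + y)/((2*y)))/2 = ((10 + y)*(1/(2*y)))/2 = ((10 + y)/(2*y))/2 = (10 + y)/(4*y))
(z(7) - 47)² = ((¼)*(10 + 7)/7 - 47)² = ((¼)*(⅐)*17 - 47)² = (17/28 - 47)² = (-1299/28)² = 1687401/784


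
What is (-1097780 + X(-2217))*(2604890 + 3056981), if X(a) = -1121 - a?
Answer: -6209283335764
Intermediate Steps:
(-1097780 + X(-2217))*(2604890 + 3056981) = (-1097780 + (-1121 - 1*(-2217)))*(2604890 + 3056981) = (-1097780 + (-1121 + 2217))*5661871 = (-1097780 + 1096)*5661871 = -1096684*5661871 = -6209283335764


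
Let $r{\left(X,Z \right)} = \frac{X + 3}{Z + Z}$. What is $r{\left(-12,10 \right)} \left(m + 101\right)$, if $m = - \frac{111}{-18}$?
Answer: $- \frac{1929}{40} \approx -48.225$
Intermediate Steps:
$r{\left(X,Z \right)} = \frac{3 + X}{2 Z}$
$m = \frac{37}{6}$ ($m = \left(-111\right) \left(- \frac{1}{18}\right) = \frac{37}{6} \approx 6.1667$)
$r{\left(-12,10 \right)} \left(m + 101\right) = \frac{3 - 12}{2 \cdot 10} \left(\frac{37}{6} + 101\right) = \frac{1}{2} \cdot \frac{1}{10} \left(-9\right) \frac{643}{6} = \left(- \frac{9}{20}\right) \frac{643}{6} = - \frac{1929}{40}$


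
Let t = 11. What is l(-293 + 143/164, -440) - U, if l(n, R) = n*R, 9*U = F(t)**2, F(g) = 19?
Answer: 47415109/369 ≈ 1.2850e+5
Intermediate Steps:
U = 361/9 (U = (1/9)*19**2 = (1/9)*361 = 361/9 ≈ 40.111)
l(n, R) = R*n
l(-293 + 143/164, -440) - U = -440*(-293 + 143/164) - 1*361/9 = -440*(-293 + 143*(1/164)) - 361/9 = -440*(-293 + 143/164) - 361/9 = -440*(-47909/164) - 361/9 = 5269990/41 - 361/9 = 47415109/369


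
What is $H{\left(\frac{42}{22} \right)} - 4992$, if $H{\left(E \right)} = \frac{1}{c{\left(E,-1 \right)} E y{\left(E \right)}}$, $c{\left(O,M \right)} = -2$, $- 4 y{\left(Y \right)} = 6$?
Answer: $- \frac{314485}{63} \approx -4991.8$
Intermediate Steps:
$y{\left(Y \right)} = - \frac{3}{2}$ ($y{\left(Y \right)} = \left(- \frac{1}{4}\right) 6 = - \frac{3}{2}$)
$H{\left(E \right)} = \frac{1}{3 E}$ ($H{\left(E \right)} = \frac{1}{- 2 E \left(- \frac{3}{2}\right)} = \frac{1}{3 E}$)
$H{\left(\frac{42}{22} \right)} - 4992 = \frac{1}{3 \cdot \frac{42}{22}} - 4992 = \frac{1}{3 \cdot 42 \cdot \frac{1}{22}} - 4992 = \frac{1}{3 \cdot \frac{21}{11}} - 4992 = \frac{1}{3} \cdot \frac{11}{21} - 4992 = \frac{11}{63} - 4992 = - \frac{314485}{63}$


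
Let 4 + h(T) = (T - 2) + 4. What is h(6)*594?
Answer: 2376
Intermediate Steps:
h(T) = -2 + T (h(T) = -4 + ((T - 2) + 4) = -4 + ((-2 + T) + 4) = -4 + (2 + T) = -2 + T)
h(6)*594 = (-2 + 6)*594 = 4*594 = 2376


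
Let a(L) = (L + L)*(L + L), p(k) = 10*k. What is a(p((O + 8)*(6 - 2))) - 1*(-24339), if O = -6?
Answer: 49939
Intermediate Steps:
a(L) = 4*L**2 (a(L) = (2*L)*(2*L) = 4*L**2)
a(p((O + 8)*(6 - 2))) - 1*(-24339) = 4*(10*((-6 + 8)*(6 - 2)))**2 - 1*(-24339) = 4*(10*(2*4))**2 + 24339 = 4*(10*8)**2 + 24339 = 4*80**2 + 24339 = 4*6400 + 24339 = 25600 + 24339 = 49939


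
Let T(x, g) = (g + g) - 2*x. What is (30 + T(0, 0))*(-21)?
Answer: -630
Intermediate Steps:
T(x, g) = -2*x + 2*g (T(x, g) = 2*g - 2*x = -2*x + 2*g)
(30 + T(0, 0))*(-21) = (30 + (-2*0 + 2*0))*(-21) = (30 + (0 + 0))*(-21) = (30 + 0)*(-21) = 30*(-21) = -630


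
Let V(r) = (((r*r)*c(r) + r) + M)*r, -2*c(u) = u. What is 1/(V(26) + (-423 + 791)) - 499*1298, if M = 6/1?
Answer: -147214892177/227288 ≈ -6.4770e+5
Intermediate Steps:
c(u) = -u/2
M = 6 (M = 6*1 = 6)
V(r) = r*(6 + r - r**3/2) (V(r) = (((r*r)*(-r/2) + r) + 6)*r = ((r**2*(-r/2) + r) + 6)*r = ((-r**3/2 + r) + 6)*r = ((r - r**3/2) + 6)*r = (6 + r - r**3/2)*r = r*(6 + r - r**3/2))
1/(V(26) + (-423 + 791)) - 499*1298 = 1/((1/2)*26*(12 - 1*26**3 + 2*26) + (-423 + 791)) - 499*1298 = 1/((1/2)*26*(12 - 1*17576 + 52) + 368) - 647702 = 1/((1/2)*26*(12 - 17576 + 52) + 368) - 647702 = 1/((1/2)*26*(-17512) + 368) - 647702 = 1/(-227656 + 368) - 647702 = 1/(-227288) - 647702 = -1/227288 - 647702 = -147214892177/227288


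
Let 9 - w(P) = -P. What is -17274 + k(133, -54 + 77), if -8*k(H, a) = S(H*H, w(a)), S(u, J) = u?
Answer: -155881/8 ≈ -19485.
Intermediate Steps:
w(P) = 9 + P (w(P) = 9 - (-1)*P = 9 + P)
k(H, a) = -H**2/8 (k(H, a) = -H*H/8 = -H**2/8)
-17274 + k(133, -54 + 77) = -17274 - 1/8*133**2 = -17274 - 1/8*17689 = -17274 - 17689/8 = -155881/8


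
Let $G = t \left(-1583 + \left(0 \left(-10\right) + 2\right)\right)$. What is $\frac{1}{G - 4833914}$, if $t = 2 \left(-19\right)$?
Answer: $- \frac{1}{4773836} \approx -2.0948 \cdot 10^{-7}$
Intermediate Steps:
$t = -38$
$G = 60078$ ($G = - 38 \left(-1583 + \left(0 \left(-10\right) + 2\right)\right) = - 38 \left(-1583 + \left(0 + 2\right)\right) = - 38 \left(-1583 + 2\right) = \left(-38\right) \left(-1581\right) = 60078$)
$\frac{1}{G - 4833914} = \frac{1}{60078 - 4833914} = \frac{1}{-4773836} = - \frac{1}{4773836}$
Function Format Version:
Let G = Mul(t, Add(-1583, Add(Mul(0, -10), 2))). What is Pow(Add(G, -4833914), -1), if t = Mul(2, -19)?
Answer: Rational(-1, 4773836) ≈ -2.0948e-7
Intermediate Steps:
t = -38
G = 60078 (G = Mul(-38, Add(-1583, Add(Mul(0, -10), 2))) = Mul(-38, Add(-1583, Add(0, 2))) = Mul(-38, Add(-1583, 2)) = Mul(-38, -1581) = 60078)
Pow(Add(G, -4833914), -1) = Pow(Add(60078, -4833914), -1) = Pow(-4773836, -1) = Rational(-1, 4773836)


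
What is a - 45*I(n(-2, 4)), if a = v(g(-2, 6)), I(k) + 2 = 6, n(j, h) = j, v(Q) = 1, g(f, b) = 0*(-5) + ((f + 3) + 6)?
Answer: -179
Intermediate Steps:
g(f, b) = 9 + f (g(f, b) = 0 + ((3 + f) + 6) = 0 + (9 + f) = 9 + f)
I(k) = 4 (I(k) = -2 + 6 = 4)
a = 1
a - 45*I(n(-2, 4)) = 1 - 45*4 = 1 - 180 = -179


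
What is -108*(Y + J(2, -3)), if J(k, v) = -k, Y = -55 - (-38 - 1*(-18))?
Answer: 3996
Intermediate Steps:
Y = -35 (Y = -55 - (-38 + 18) = -55 - 1*(-20) = -55 + 20 = -35)
-108*(Y + J(2, -3)) = -108*(-35 - 1*2) = -108*(-35 - 2) = -108*(-37) = 3996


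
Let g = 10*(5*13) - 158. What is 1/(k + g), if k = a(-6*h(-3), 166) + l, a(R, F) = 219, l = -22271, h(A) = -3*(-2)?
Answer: -1/21560 ≈ -4.6382e-5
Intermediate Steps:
h(A) = 6
g = 492 (g = 10*65 - 158 = 650 - 158 = 492)
k = -22052 (k = 219 - 22271 = -22052)
1/(k + g) = 1/(-22052 + 492) = 1/(-21560) = -1/21560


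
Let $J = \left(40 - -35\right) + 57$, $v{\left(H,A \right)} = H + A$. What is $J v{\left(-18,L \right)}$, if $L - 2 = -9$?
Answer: $-3300$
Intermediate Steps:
$L = -7$ ($L = 2 - 9 = -7$)
$v{\left(H,A \right)} = A + H$
$J = 132$ ($J = \left(40 + 35\right) + 57 = 75 + 57 = 132$)
$J v{\left(-18,L \right)} = 132 \left(-7 - 18\right) = 132 \left(-25\right) = -3300$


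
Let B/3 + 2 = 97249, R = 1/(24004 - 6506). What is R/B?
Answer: 1/5104884018 ≈ 1.9589e-10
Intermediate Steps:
R = 1/17498 ≈ 5.7149e-5
B = 291741 (B = -6 + 3*97249 = -6 + 291747 = 291741)
R/B = (1/17498)/291741 = (1/17498)*(1/291741) = 1/5104884018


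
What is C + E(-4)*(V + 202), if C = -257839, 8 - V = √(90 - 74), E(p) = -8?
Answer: -259487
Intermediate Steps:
V = 4 (V = 8 - √(90 - 74) = 8 - √16 = 8 - 1*4 = 8 - 4 = 4)
C + E(-4)*(V + 202) = -257839 - 8*(4 + 202) = -257839 - 8*206 = -257839 - 1648 = -259487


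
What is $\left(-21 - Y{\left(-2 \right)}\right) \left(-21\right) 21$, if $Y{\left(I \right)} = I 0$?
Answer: $9261$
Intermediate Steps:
$Y{\left(I \right)} = 0$
$\left(-21 - Y{\left(-2 \right)}\right) \left(-21\right) 21 = \left(-21 - 0\right) \left(-21\right) 21 = \left(-21 + 0\right) \left(-21\right) 21 = \left(-21\right) \left(-21\right) 21 = 441 \cdot 21 = 9261$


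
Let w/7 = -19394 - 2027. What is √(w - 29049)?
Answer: 2*I*√44749 ≈ 423.08*I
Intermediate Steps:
w = -149947 (w = 7*(-19394 - 2027) = 7*(-21421) = -149947)
√(w - 29049) = √(-149947 - 29049) = √(-178996) = 2*I*√44749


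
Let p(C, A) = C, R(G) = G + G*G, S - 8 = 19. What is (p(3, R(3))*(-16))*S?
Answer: -1296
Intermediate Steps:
S = 27 (S = 8 + 19 = 27)
R(G) = G + G²
(p(3, R(3))*(-16))*S = (3*(-16))*27 = -48*27 = -1296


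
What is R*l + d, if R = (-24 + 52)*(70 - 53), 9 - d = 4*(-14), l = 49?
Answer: 23389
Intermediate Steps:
d = 65 (d = 9 - 4*(-14) = 9 - 1*(-56) = 9 + 56 = 65)
R = 476 (R = 28*17 = 476)
R*l + d = 476*49 + 65 = 23324 + 65 = 23389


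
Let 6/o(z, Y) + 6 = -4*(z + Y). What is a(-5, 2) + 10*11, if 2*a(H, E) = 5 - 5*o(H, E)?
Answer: 110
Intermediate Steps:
o(z, Y) = 6/(-6 - 4*Y - 4*z) (o(z, Y) = 6/(-6 - 4*(z + Y)) = 6/(-6 - 4*(Y + z)) = 6/(-6 + (-4*Y - 4*z)) = 6/(-6 - 4*Y - 4*z))
a(H, E) = 5/2 + 15/(2*(3 + 2*E + 2*H)) (a(H, E) = (5 - (-15)/(3 + 2*E + 2*H))/2 = (5 + 15/(3 + 2*E + 2*H))/2 = 5/2 + 15/(2*(3 + 2*E + 2*H)))
a(-5, 2) + 10*11 = 5*(3 + 2 - 5)/(3 + 2*2 + 2*(-5)) + 10*11 = 5*0/(3 + 4 - 10) + 110 = 5*0/(-3) + 110 = 5*(-⅓)*0 + 110 = 0 + 110 = 110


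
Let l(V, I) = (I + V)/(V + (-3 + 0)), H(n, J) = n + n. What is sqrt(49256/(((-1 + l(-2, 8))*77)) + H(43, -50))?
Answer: I*sqrt(1214066)/77 ≈ 14.31*I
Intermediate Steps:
H(n, J) = 2*n
l(V, I) = (I + V)/(-3 + V) (l(V, I) = (I + V)/(V - 3) = (I + V)/(-3 + V))
sqrt(49256/(((-1 + l(-2, 8))*77)) + H(43, -50)) = sqrt(49256/(((-1 + (8 - 2)/(-3 - 2))*77)) + 2*43) = sqrt(49256/(((-1 + 6/(-5))*77)) + 86) = sqrt(49256/(((-1 - 1/5*6)*77)) + 86) = sqrt(49256/(((-1 - 6/5)*77)) + 86) = sqrt(49256/((-11/5*77)) + 86) = sqrt(49256/(-847/5) + 86) = sqrt(49256*(-5/847) + 86) = sqrt(-246280/847 + 86) = sqrt(-173438/847) = I*sqrt(1214066)/77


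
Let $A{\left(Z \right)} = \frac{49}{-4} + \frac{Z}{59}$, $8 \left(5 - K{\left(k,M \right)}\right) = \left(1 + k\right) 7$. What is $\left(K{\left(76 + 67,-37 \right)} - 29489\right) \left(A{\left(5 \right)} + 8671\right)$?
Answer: $- \frac{30253795425}{118} \approx -2.5639 \cdot 10^{8}$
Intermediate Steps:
$K{\left(k,M \right)} = \frac{33}{8} - \frac{7 k}{8}$ ($K{\left(k,M \right)} = 5 - \frac{\left(1 + k\right) 7}{8} = 5 - \frac{7 + 7 k}{8} = 5 - \left(\frac{7}{8} + \frac{7 k}{8}\right) = \frac{33}{8} - \frac{7 k}{8}$)
$A{\left(Z \right)} = - \frac{49}{4} + \frac{Z}{59}$ ($A{\left(Z \right)} = 49 \left(- \frac{1}{4}\right) + Z \frac{1}{59} = - \frac{49}{4} + \frac{Z}{59}$)
$\left(K{\left(76 + 67,-37 \right)} - 29489\right) \left(A{\left(5 \right)} + 8671\right) = \left(\left(\frac{33}{8} - \frac{7 \left(76 + 67\right)}{8}\right) - 29489\right) \left(\left(- \frac{49}{4} + \frac{1}{59} \cdot 5\right) + 8671\right) = \left(\left(\frac{33}{8} - \frac{1001}{8}\right) - 29489\right) \left(\left(- \frac{49}{4} + \frac{5}{59}\right) + 8671\right) = \left(\left(\frac{33}{8} - \frac{1001}{8}\right) - 29489\right) \left(- \frac{2871}{236} + 8671\right) = \left(-121 - 29489\right) \frac{2043485}{236} = \left(-29610\right) \frac{2043485}{236} = - \frac{30253795425}{118}$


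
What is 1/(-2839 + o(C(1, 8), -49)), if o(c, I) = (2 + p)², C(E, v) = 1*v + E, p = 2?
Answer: -1/2823 ≈ -0.00035423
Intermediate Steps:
C(E, v) = E + v (C(E, v) = v + E = E + v)
o(c, I) = 16 (o(c, I) = (2 + 2)² = 4² = 16)
1/(-2839 + o(C(1, 8), -49)) = 1/(-2839 + 16) = 1/(-2823) = -1/2823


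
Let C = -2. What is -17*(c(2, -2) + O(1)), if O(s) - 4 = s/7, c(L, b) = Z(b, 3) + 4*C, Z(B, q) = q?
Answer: 102/7 ≈ 14.571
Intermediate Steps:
c(L, b) = -5 (c(L, b) = 3 + 4*(-2) = 3 - 8 = -5)
O(s) = 4 + s/7
-17*(c(2, -2) + O(1)) = -17*(-5 + (4 + (⅐)*1)) = -17*(-5 + (4 + ⅐)) = -17*(-5 + 29/7) = -17*(-6/7) = 102/7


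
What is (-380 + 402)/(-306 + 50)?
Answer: -11/128 ≈ -0.085938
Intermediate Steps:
(-380 + 402)/(-306 + 50) = 22/(-256) = 22*(-1/256) = -11/128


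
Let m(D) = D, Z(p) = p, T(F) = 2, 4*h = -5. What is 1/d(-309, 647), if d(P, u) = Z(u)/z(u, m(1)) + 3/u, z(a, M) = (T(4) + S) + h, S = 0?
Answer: 1941/1674445 ≈ 0.0011592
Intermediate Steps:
h = -5/4 (h = (¼)*(-5) = -5/4 ≈ -1.2500)
z(a, M) = ¾ (z(a, M) = (2 + 0) - 5/4 = 2 - 5/4 = ¾)
d(P, u) = 3/u + 4*u/3 (d(P, u) = u/(¾) + 3/u = u*(4/3) + 3/u = 4*u/3 + 3/u = 3/u + 4*u/3)
1/d(-309, 647) = 1/(3/647 + (4/3)*647) = 1/(3*(1/647) + 2588/3) = 1/(3/647 + 2588/3) = 1/(1674445/1941) = 1941/1674445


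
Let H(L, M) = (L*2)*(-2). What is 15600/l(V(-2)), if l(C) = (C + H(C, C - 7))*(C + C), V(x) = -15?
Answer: -104/9 ≈ -11.556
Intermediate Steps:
H(L, M) = -4*L (H(L, M) = (2*L)*(-2) = -4*L)
l(C) = -6*C² (l(C) = (C - 4*C)*(C + C) = (-3*C)*(2*C) = -6*C²)
15600/l(V(-2)) = 15600/((-6*(-15)²)) = 15600/((-6*225)) = 15600/(-1350) = 15600*(-1/1350) = -104/9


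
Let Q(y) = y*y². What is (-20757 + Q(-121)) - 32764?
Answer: -1825082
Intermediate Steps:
Q(y) = y³
(-20757 + Q(-121)) - 32764 = (-20757 + (-121)³) - 32764 = (-20757 - 1771561) - 32764 = -1792318 - 32764 = -1825082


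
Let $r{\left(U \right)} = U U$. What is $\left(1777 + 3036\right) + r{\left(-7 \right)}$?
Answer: $4862$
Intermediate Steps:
$r{\left(U \right)} = U^{2}$
$\left(1777 + 3036\right) + r{\left(-7 \right)} = \left(1777 + 3036\right) + \left(-7\right)^{2} = 4813 + 49 = 4862$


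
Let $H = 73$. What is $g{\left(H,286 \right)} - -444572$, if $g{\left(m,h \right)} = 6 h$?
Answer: $446288$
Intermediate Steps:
$g{\left(H,286 \right)} - -444572 = 6 \cdot 286 - -444572 = 1716 + 444572 = 446288$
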